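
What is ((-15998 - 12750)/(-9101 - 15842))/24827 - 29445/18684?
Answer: -6077856493171/3856750414308 ≈ -1.5759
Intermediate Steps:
((-15998 - 12750)/(-9101 - 15842))/24827 - 29445/18684 = -28748/(-24943)*(1/24827) - 29445*1/18684 = -28748*(-1/24943)*(1/24827) - 9815/6228 = (28748/24943)*(1/24827) - 9815/6228 = 28748/619259861 - 9815/6228 = -6077856493171/3856750414308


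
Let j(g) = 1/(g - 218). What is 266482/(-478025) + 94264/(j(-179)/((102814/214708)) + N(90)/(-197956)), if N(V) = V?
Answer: -91022326220194931823894/5518354189382675 ≈ -1.6494e+7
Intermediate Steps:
j(g) = 1/(-218 + g)
266482/(-478025) + 94264/(j(-179)/((102814/214708)) + N(90)/(-197956)) = 266482/(-478025) + 94264/(1/((-218 - 179)*((102814/214708))) + 90/(-197956)) = 266482*(-1/478025) + 94264/(1/((-397)*((102814*(1/214708)))) + 90*(-1/197956)) = -266482/478025 + 94264/(-1/(397*51407/107354) - 45/98978) = -266482/478025 + 94264/(-1/397*107354/51407 - 45/98978) = -266482/478025 + 94264/(-107354/20408579 - 45/98978) = -266482/478025 + 94264/(-11544070267/2020000332262) = -266482/478025 + 94264*(-2020000332262/11544070267) = -266482/478025 - 190413311320345168/11544070267 = -91022326220194931823894/5518354189382675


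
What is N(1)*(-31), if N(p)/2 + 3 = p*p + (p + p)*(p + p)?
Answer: -124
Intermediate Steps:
N(p) = -6 + 10*p**2 (N(p) = -6 + 2*(p*p + (p + p)*(p + p)) = -6 + 2*(p**2 + (2*p)*(2*p)) = -6 + 2*(p**2 + 4*p**2) = -6 + 2*(5*p**2) = -6 + 10*p**2)
N(1)*(-31) = (-6 + 10*1**2)*(-31) = (-6 + 10*1)*(-31) = (-6 + 10)*(-31) = 4*(-31) = -124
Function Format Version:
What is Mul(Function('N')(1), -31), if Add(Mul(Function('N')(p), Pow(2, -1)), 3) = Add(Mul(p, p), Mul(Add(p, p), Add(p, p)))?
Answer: -124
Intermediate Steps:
Function('N')(p) = Add(-6, Mul(10, Pow(p, 2))) (Function('N')(p) = Add(-6, Mul(2, Add(Mul(p, p), Mul(Add(p, p), Add(p, p))))) = Add(-6, Mul(2, Add(Pow(p, 2), Mul(Mul(2, p), Mul(2, p))))) = Add(-6, Mul(2, Add(Pow(p, 2), Mul(4, Pow(p, 2))))) = Add(-6, Mul(2, Mul(5, Pow(p, 2)))) = Add(-6, Mul(10, Pow(p, 2))))
Mul(Function('N')(1), -31) = Mul(Add(-6, Mul(10, Pow(1, 2))), -31) = Mul(Add(-6, Mul(10, 1)), -31) = Mul(Add(-6, 10), -31) = Mul(4, -31) = -124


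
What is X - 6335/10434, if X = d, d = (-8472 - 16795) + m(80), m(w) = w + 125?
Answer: -261503243/10434 ≈ -25063.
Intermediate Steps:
m(w) = 125 + w
d = -25062 (d = (-8472 - 16795) + (125 + 80) = -25267 + 205 = -25062)
X = -25062
X - 6335/10434 = -25062 - 6335/10434 = -261503243/10434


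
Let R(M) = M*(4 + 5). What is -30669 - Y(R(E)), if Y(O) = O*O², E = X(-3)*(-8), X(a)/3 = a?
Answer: -272128461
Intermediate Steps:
X(a) = 3*a
E = 72 (E = (3*(-3))*(-8) = -9*(-8) = 72)
R(M) = 9*M (R(M) = M*9 = 9*M)
Y(O) = O³
-30669 - Y(R(E)) = -30669 - (9*72)³ = -30669 - 1*648³ = -30669 - 1*272097792 = -30669 - 272097792 = -272128461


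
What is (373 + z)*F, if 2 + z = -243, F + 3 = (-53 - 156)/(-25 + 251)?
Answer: -56768/113 ≈ -502.37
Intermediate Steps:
F = -887/226 (F = -3 + (-53 - 156)/(-25 + 251) = -3 - 209/226 = -887/226 ≈ -3.9248)
z = -245 (z = -2 - 243 = -245)
(373 + z)*F = (373 - 245)*(-887/226) = 128*(-887/226) = -56768/113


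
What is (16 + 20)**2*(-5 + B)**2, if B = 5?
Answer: 0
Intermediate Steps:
(16 + 20)**2*(-5 + B)**2 = (16 + 20)**2*(-5 + 5)**2 = 36**2*0**2 = 1296*0 = 0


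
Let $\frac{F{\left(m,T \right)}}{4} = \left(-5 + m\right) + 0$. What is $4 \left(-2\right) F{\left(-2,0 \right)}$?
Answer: $224$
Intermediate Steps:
$F{\left(m,T \right)} = -20 + 4 m$ ($F{\left(m,T \right)} = 4 \left(\left(-5 + m\right) + 0\right) = 4 \left(-5 + m\right) = -20 + 4 m$)
$4 \left(-2\right) F{\left(-2,0 \right)} = 4 \left(-2\right) \left(-20 + 4 \left(-2\right)\right) = - 8 \left(-20 - 8\right) = \left(-8\right) \left(-28\right) = 224$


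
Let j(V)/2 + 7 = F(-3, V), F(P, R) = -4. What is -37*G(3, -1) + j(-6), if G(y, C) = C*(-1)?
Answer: -59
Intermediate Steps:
j(V) = -22 (j(V) = -14 + 2*(-4) = -14 - 8 = -22)
G(y, C) = -C
-37*G(3, -1) + j(-6) = -(-37)*(-1) - 22 = -37*1 - 22 = -37 - 22 = -59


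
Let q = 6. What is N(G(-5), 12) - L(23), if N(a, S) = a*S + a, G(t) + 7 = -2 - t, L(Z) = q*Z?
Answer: -190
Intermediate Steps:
L(Z) = 6*Z
G(t) = -9 - t (G(t) = -7 + (-2 - t) = -9 - t)
N(a, S) = a + S*a (N(a, S) = S*a + a = a + S*a)
N(G(-5), 12) - L(23) = (-9 - 1*(-5))*(1 + 12) - 6*23 = (-9 + 5)*13 - 1*138 = -4*13 - 138 = -52 - 138 = -190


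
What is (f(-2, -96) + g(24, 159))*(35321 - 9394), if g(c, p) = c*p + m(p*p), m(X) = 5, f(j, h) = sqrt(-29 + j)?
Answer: 99067067 + 25927*I*sqrt(31) ≈ 9.9067e+7 + 1.4436e+5*I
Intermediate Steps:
g(c, p) = 5 + c*p (g(c, p) = c*p + 5 = 5 + c*p)
(f(-2, -96) + g(24, 159))*(35321 - 9394) = (sqrt(-29 - 2) + (5 + 24*159))*(35321 - 9394) = (sqrt(-31) + (5 + 3816))*25927 = (I*sqrt(31) + 3821)*25927 = (3821 + I*sqrt(31))*25927 = 99067067 + 25927*I*sqrt(31)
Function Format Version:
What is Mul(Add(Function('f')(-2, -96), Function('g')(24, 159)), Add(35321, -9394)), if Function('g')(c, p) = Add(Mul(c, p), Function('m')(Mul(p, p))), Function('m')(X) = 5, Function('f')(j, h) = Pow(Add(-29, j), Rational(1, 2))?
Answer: Add(99067067, Mul(25927, I, Pow(31, Rational(1, 2)))) ≈ Add(9.9067e+7, Mul(1.4436e+5, I))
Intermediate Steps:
Function('g')(c, p) = Add(5, Mul(c, p)) (Function('g')(c, p) = Add(Mul(c, p), 5) = Add(5, Mul(c, p)))
Mul(Add(Function('f')(-2, -96), Function('g')(24, 159)), Add(35321, -9394)) = Mul(Add(Pow(Add(-29, -2), Rational(1, 2)), Add(5, Mul(24, 159))), Add(35321, -9394)) = Mul(Add(Pow(-31, Rational(1, 2)), Add(5, 3816)), 25927) = Mul(Add(Mul(I, Pow(31, Rational(1, 2))), 3821), 25927) = Mul(Add(3821, Mul(I, Pow(31, Rational(1, 2)))), 25927) = Add(99067067, Mul(25927, I, Pow(31, Rational(1, 2))))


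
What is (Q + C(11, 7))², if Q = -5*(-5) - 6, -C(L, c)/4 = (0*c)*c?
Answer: 361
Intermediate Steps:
C(L, c) = 0 (C(L, c) = -4*0*c*c = -0*c = -4*0 = 0)
Q = 19 (Q = 25 - 6 = 19)
(Q + C(11, 7))² = (19 + 0)² = 19² = 361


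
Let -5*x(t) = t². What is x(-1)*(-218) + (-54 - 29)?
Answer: -197/5 ≈ -39.400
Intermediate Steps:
x(t) = -t²/5
x(-1)*(-218) + (-54 - 29) = -⅕*(-1)²*(-218) + (-54 - 29) = -⅕*1*(-218) - 83 = -⅕*(-218) - 83 = 218/5 - 83 = -197/5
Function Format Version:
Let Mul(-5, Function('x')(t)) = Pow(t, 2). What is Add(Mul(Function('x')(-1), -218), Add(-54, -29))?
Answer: Rational(-197, 5) ≈ -39.400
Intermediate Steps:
Function('x')(t) = Mul(Rational(-1, 5), Pow(t, 2))
Add(Mul(Function('x')(-1), -218), Add(-54, -29)) = Add(Mul(Mul(Rational(-1, 5), Pow(-1, 2)), -218), Add(-54, -29)) = Add(Mul(Mul(Rational(-1, 5), 1), -218), -83) = Add(Mul(Rational(-1, 5), -218), -83) = Add(Rational(218, 5), -83) = Rational(-197, 5)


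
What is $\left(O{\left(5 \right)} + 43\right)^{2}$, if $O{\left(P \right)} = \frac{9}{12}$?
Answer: $\frac{30625}{16} \approx 1914.1$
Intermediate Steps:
$O{\left(P \right)} = \frac{3}{4}$ ($O{\left(P \right)} = 9 \cdot \frac{1}{12} = \frac{3}{4}$)
$\left(O{\left(5 \right)} + 43\right)^{2} = \left(\frac{3}{4} + 43\right)^{2} = \left(\frac{175}{4}\right)^{2} = \frac{30625}{16}$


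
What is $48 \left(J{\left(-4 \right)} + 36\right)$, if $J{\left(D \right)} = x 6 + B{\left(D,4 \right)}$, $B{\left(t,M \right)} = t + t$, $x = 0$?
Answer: $1344$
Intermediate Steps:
$B{\left(t,M \right)} = 2 t$
$J{\left(D \right)} = 2 D$ ($J{\left(D \right)} = 0 \cdot 6 + 2 D = 0 + 2 D = 2 D$)
$48 \left(J{\left(-4 \right)} + 36\right) = 48 \left(2 \left(-4\right) + 36\right) = 48 \left(-8 + 36\right) = 48 \cdot 28 = 1344$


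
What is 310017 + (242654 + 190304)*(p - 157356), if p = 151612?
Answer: -2486600735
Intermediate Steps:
310017 + (242654 + 190304)*(p - 157356) = 310017 + (242654 + 190304)*(151612 - 157356) = 310017 + 432958*(-5744) = 310017 - 2486910752 = -2486600735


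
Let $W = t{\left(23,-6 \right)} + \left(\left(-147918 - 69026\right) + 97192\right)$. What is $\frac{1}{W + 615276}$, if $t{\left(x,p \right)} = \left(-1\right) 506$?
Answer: $\frac{1}{495018} \approx 2.0201 \cdot 10^{-6}$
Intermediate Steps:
$t{\left(x,p \right)} = -506$
$W = -120258$ ($W = -506 + \left(\left(-147918 - 69026\right) + 97192\right) = -506 + \left(-216944 + 97192\right) = -506 - 119752 = -120258$)
$\frac{1}{W + 615276} = \frac{1}{-120258 + 615276} = \frac{1}{495018}$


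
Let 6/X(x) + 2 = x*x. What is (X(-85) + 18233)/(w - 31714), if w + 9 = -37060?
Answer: -131696965/496819609 ≈ -0.26508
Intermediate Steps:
w = -37069 (w = -9 - 37060 = -37069)
X(x) = 6/(-2 + x²) (X(x) = 6/(-2 + x*x) = 6/(-2 + x²))
(X(-85) + 18233)/(w - 31714) = (6/(-2 + (-85)²) + 18233)/(-37069 - 31714) = (6/(-2 + 7225) + 18233)/(-68783) = (6/7223 + 18233)*(-1/68783) = (131696965/7223)*(-1/68783) = -131696965/496819609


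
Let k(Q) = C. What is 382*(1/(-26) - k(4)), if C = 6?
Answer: -29987/13 ≈ -2306.7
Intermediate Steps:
k(Q) = 6
382*(1/(-26) - k(4)) = 382*(1/(-26) - 1*6) = 382*(-1/26 - 6) = 382*(-157/26) = -29987/13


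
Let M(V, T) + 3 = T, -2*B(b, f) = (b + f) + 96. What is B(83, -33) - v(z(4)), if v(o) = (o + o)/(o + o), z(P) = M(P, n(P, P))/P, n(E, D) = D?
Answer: -74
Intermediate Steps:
B(b, f) = -48 - b/2 - f/2 (B(b, f) = -((b + f) + 96)/2 = -(96 + b + f)/2 = -48 - b/2 - f/2)
M(V, T) = -3 + T
z(P) = (-3 + P)/P
v(o) = 1 (v(o) = (2*o)/((2*o)) = (2*o)*(1/(2*o)) = 1)
B(83, -33) - v(z(4)) = (-48 - 1/2*83 - 1/2*(-33)) - 1*1 = (-48 - 83/2 + 33/2) - 1 = -73 - 1 = -74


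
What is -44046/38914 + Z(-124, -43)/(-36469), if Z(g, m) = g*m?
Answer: -906901511/709577333 ≈ -1.2781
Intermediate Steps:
-44046/38914 + Z(-124, -43)/(-36469) = -44046/38914 - 124*(-43)/(-36469) = -44046*1/38914 + 5332*(-1/36469) = -22023/19457 - 5332/36469 = -906901511/709577333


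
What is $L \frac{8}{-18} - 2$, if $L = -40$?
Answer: $\frac{142}{9} \approx 15.778$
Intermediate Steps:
$L \frac{8}{-18} - 2 = - 40 \frac{8}{-18} - 2 = - 40 \cdot 8 \left(- \frac{1}{18}\right) - 2 = \left(-40\right) \left(- \frac{4}{9}\right) - 2 = \frac{160}{9} - 2 = \frac{142}{9}$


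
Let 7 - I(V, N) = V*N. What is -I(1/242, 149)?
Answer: -1545/242 ≈ -6.3843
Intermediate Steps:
I(V, N) = 7 - N*V (I(V, N) = 7 - V*N = 7 - N*V)
-I(1/242, 149) = -(7 - 1*149/242) = -(7 - 1*149*1/242) = -(7 - 149/242) = -1*1545/242 = -1545/242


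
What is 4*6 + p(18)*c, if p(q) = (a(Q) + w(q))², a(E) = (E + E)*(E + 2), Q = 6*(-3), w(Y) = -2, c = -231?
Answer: -76108932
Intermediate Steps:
Q = -18
a(E) = 2*E*(2 + E) (a(E) = (2*E)*(2 + E) = 2*E*(2 + E))
p(q) = 329476 (p(q) = (2*(-18)*(2 - 18) - 2)² = (2*(-18)*(-16) - 2)² = (576 - 2)² = 574² = 329476)
4*6 + p(18)*c = 4*6 + 329476*(-231) = 24 - 76108956 = -76108932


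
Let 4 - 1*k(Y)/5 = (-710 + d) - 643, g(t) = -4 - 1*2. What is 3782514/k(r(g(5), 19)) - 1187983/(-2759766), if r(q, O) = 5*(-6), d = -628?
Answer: 10450644262999/27390677550 ≈ 381.54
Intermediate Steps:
g(t) = -6 (g(t) = -4 - 2 = -6)
r(q, O) = -30
k(Y) = 9925 (k(Y) = 20 - 5*((-710 - 628) - 643) = 20 - 5*(-1338 - 643) = 20 - 5*(-1981) = 20 + 9905 = 9925)
3782514/k(r(g(5), 19)) - 1187983/(-2759766) = 3782514/9925 - 1187983/(-2759766) = 3782514*(1/9925) - 1187983*(-1/2759766) = 3782514/9925 + 1187983/2759766 = 10450644262999/27390677550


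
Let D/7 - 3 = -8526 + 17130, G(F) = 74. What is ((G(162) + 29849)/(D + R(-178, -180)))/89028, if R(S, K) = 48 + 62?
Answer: 29923/5373641052 ≈ 5.5685e-6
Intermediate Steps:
D = 60249 (D = 21 + 7*(-8526 + 17130) = 21 + 7*8604 = 21 + 60228 = 60249)
R(S, K) = 110
((G(162) + 29849)/(D + R(-178, -180)))/89028 = ((74 + 29849)/(60249 + 110))/89028 = (29923/60359)*(1/89028) = 29923/5373641052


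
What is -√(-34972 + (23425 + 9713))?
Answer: -I*√1834 ≈ -42.825*I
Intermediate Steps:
-√(-34972 + (23425 + 9713)) = -√(-34972 + 33138) = -√(-1834) = -I*√1834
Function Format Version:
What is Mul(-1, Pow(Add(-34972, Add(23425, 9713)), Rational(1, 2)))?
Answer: Mul(-1, I, Pow(1834, Rational(1, 2))) ≈ Mul(-42.825, I)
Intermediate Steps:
Mul(-1, Pow(Add(-34972, Add(23425, 9713)), Rational(1, 2))) = Mul(-1, Pow(Add(-34972, 33138), Rational(1, 2))) = Mul(-1, Pow(-1834, Rational(1, 2))) = Mul(-1, Mul(I, Pow(1834, Rational(1, 2)))) = Mul(-1, I, Pow(1834, Rational(1, 2)))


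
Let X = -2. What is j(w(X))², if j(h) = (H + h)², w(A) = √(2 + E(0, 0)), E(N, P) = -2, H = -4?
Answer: 256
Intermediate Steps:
w(A) = 0 (w(A) = √(2 - 2) = √0 = 0)
j(h) = (-4 + h)²
j(w(X))² = ((-4 + 0)²)² = ((-4)²)² = 16² = 256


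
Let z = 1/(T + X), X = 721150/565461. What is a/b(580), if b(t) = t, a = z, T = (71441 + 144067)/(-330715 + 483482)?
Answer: 86383780587/134576988918040 ≈ 0.00064189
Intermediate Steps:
X = 721150/565461 (X = 721150*(1/565461) = 721150/565461 ≈ 1.2753)
T = 215508/152767 ≈ 1.4107
z = 86383780587/232029291238 (z = 1/(215508/152767 + 721150/565461) = 1/(232029291238/86383780587) = 86383780587/232029291238 ≈ 0.37230)
a = 86383780587/232029291238 ≈ 0.37230
a/b(580) = (86383780587/232029291238)/580 = (86383780587/232029291238)*(1/580) = 86383780587/134576988918040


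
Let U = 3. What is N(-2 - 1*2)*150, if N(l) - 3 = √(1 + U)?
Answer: 750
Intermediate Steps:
N(l) = 5 (N(l) = 3 + √(1 + 3) = 3 + √4 = 3 + 2 = 5)
N(-2 - 1*2)*150 = 5*150 = 750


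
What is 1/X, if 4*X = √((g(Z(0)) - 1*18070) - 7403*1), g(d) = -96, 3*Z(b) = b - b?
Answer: -4*I*√2841/8523 ≈ -0.025015*I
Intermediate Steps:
Z(b) = 0 (Z(b) = (b - b)/3 = (⅓)*0 = 0)
X = 3*I*√2841/4 (X = √((-96 - 1*18070) - 7403*1)/4 = √((-96 - 18070) - 7403)/4 = √(-18166 - 7403)/4 = √(-25569)/4 = (3*I*√2841)/4 = 3*I*√2841/4 ≈ 39.976*I)
1/X = 1/(3*I*√2841/4) = -4*I*√2841/8523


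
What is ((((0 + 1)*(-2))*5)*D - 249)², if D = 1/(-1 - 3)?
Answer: 243049/4 ≈ 60762.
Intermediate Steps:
D = -¼ (D = 1/(-4) = -¼ ≈ -0.25000)
((((0 + 1)*(-2))*5)*D - 249)² = ((((0 + 1)*(-2))*5)*(-¼) - 249)² = (((1*(-2))*5)*(-¼) - 249)² = (-2*5*(-¼) - 249)² = (-10*(-¼) - 249)² = (5/2 - 249)² = (-493/2)² = 243049/4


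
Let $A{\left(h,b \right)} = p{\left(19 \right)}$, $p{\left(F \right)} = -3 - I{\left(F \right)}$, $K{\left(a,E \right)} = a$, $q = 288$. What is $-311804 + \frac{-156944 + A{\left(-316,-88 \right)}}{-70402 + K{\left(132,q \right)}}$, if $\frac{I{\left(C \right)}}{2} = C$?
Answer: $- \frac{4382062019}{14054} \approx -3.118 \cdot 10^{5}$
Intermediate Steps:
$I{\left(C \right)} = 2 C$
$p{\left(F \right)} = -3 - 2 F$
$A{\left(h,b \right)} = -41$ ($A{\left(h,b \right)} = -3 - 38 = -41$)
$-311804 + \frac{-156944 + A{\left(-316,-88 \right)}}{-70402 + K{\left(132,q \right)}} = -311804 + \frac{-156944 - 41}{-70402 + 132} = -311804 - \frac{156985}{-70270} = -311804 - - \frac{31397}{14054} = -311804 + \frac{31397}{14054} = - \frac{4382062019}{14054}$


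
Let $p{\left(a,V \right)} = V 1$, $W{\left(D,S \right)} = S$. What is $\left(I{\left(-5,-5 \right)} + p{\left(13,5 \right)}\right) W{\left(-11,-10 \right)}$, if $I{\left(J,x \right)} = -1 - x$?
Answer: $-90$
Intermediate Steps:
$p{\left(a,V \right)} = V$
$\left(I{\left(-5,-5 \right)} + p{\left(13,5 \right)}\right) W{\left(-11,-10 \right)} = \left(\left(-1 - -5\right) + 5\right) \left(-10\right) = \left(\left(-1 + 5\right) + 5\right) \left(-10\right) = \left(4 + 5\right) \left(-10\right) = 9 \left(-10\right) = -90$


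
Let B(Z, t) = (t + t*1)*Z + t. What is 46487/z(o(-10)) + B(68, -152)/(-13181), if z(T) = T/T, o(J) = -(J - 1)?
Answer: 612765971/13181 ≈ 46489.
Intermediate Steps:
o(J) = 1 - J (o(J) = -(-1 + J) = 1 - J)
z(T) = 1
B(Z, t) = t + 2*Z*t (B(Z, t) = (t + t)*Z + t = (2*t)*Z + t = 2*Z*t + t = t + 2*Z*t)
46487/z(o(-10)) + B(68, -152)/(-13181) = 46487/1 - 152*(1 + 2*68)/(-13181) = 46487*1 - 152*(1 + 136)*(-1/13181) = 46487 - 152*137*(-1/13181) = 46487 - 20824*(-1/13181) = 46487 + 20824/13181 = 612765971/13181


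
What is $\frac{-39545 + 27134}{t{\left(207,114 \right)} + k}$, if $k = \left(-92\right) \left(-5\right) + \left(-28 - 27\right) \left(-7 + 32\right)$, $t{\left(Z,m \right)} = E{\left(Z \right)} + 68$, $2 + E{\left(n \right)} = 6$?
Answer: $\frac{4137}{281} \approx 14.722$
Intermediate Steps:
$E{\left(n \right)} = 4$ ($E{\left(n \right)} = -2 + 6 = 4$)
$t{\left(Z,m \right)} = 72$ ($t{\left(Z,m \right)} = 4 + 68 = 72$)
$k = -915$ ($k = 460 - 1375 = -915$)
$\frac{-39545 + 27134}{t{\left(207,114 \right)} + k} = \frac{-39545 + 27134}{72 - 915} = - \frac{12411}{-843} = \left(-12411\right) \left(- \frac{1}{843}\right) = \frac{4137}{281}$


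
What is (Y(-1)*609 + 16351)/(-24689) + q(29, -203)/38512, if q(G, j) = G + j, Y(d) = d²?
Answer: -11335507/16393496 ≈ -0.69146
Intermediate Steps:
(Y(-1)*609 + 16351)/(-24689) + q(29, -203)/38512 = ((-1)²*609 + 16351)/(-24689) + (29 - 203)/38512 = (1*609 + 16351)*(-1/24689) - 174*1/38512 = (609 + 16351)*(-1/24689) - 3/664 = 16960*(-1/24689) - 3/664 = -16960/24689 - 3/664 = -11335507/16393496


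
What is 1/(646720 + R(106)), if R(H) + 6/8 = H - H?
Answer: 4/2586877 ≈ 1.5463e-6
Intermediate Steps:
R(H) = -¾ (R(H) = -¾ + (H - H) = -¾ + 0 = -¾)
1/(646720 + R(106)) = 1/(646720 - ¾) = 1/(2586877/4) = 4/2586877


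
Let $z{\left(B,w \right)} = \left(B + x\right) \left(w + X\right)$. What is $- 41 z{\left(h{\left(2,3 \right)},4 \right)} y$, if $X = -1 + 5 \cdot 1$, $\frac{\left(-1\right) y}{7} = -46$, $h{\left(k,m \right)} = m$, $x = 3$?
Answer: $-633696$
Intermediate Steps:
$y = 322$ ($y = \left(-7\right) \left(-46\right) = 322$)
$X = 4$ ($X = -1 + 5 = 4$)
$z{\left(B,w \right)} = \left(3 + B\right) \left(4 + w\right)$ ($z{\left(B,w \right)} = \left(B + 3\right) \left(w + 4\right) = \left(3 + B\right) \left(4 + w\right)$)
$- 41 z{\left(h{\left(2,3 \right)},4 \right)} y = - 41 \left(12 + 3 \cdot 4 + 4 \cdot 3 + 3 \cdot 4\right) 322 = - 41 \left(12 + 12 + 12 + 12\right) 322 = \left(-41\right) 48 \cdot 322 = \left(-1968\right) 322 = -633696$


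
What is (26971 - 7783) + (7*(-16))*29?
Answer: 15940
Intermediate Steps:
(26971 - 7783) + (7*(-16))*29 = 19188 - 112*29 = 19188 - 3248 = 15940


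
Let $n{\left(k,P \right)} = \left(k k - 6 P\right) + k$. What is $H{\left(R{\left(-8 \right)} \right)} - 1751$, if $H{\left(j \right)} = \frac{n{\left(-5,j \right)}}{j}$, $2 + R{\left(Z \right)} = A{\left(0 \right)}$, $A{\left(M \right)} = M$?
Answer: $-1767$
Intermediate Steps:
$R{\left(Z \right)} = -2$ ($R{\left(Z \right)} = -2 + 0 = -2$)
$n{\left(k,P \right)} = k + k^{2} - 6 P$ ($n{\left(k,P \right)} = \left(k^{2} - 6 P\right) + k = k + k^{2} - 6 P$)
$H{\left(j \right)} = \frac{20 - 6 j}{j}$ ($H{\left(j \right)} = \frac{-5 + \left(-5\right)^{2} - 6 j}{j} = \frac{-5 + 25 - 6 j}{j} = \frac{20 - 6 j}{j}$)
$H{\left(R{\left(-8 \right)} \right)} - 1751 = \left(-6 + \frac{20}{-2}\right) - 1751 = \left(-6 + 20 \left(- \frac{1}{2}\right)\right) - 1751 = \left(-6 - 10\right) - 1751 = -16 - 1751 = -1767$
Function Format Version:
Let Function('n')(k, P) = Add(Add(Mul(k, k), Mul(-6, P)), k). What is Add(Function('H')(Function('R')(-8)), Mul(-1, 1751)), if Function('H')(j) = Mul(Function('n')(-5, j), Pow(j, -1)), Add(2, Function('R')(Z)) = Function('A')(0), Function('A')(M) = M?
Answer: -1767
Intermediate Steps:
Function('R')(Z) = -2 (Function('R')(Z) = Add(-2, 0) = -2)
Function('n')(k, P) = Add(k, Pow(k, 2), Mul(-6, P)) (Function('n')(k, P) = Add(Add(Pow(k, 2), Mul(-6, P)), k) = Add(k, Pow(k, 2), Mul(-6, P)))
Function('H')(j) = Mul(Pow(j, -1), Add(20, Mul(-6, j))) (Function('H')(j) = Mul(Add(-5, Pow(-5, 2), Mul(-6, j)), Pow(j, -1)) = Mul(Add(-5, 25, Mul(-6, j)), Pow(j, -1)) = Mul(Add(20, Mul(-6, j)), Pow(j, -1)) = Mul(Pow(j, -1), Add(20, Mul(-6, j))))
Add(Function('H')(Function('R')(-8)), Mul(-1, 1751)) = Add(Add(-6, Mul(20, Pow(-2, -1))), Mul(-1, 1751)) = Add(Add(-6, Mul(20, Rational(-1, 2))), -1751) = Add(Add(-6, -10), -1751) = Add(-16, -1751) = -1767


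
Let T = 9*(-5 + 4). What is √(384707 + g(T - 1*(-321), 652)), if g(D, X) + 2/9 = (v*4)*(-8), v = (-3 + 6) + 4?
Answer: √3460345/3 ≈ 620.07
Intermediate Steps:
v = 7 (v = 3 + 4 = 7)
T = -9 (T = 9*(-1) = -9)
g(D, X) = -2018/9 (g(D, X) = -2/9 + (7*4)*(-8) = -2/9 + 28*(-8) = -2/9 - 224 = -2018/9)
√(384707 + g(T - 1*(-321), 652)) = √(384707 - 2018/9) = √(3460345/9) = √3460345/3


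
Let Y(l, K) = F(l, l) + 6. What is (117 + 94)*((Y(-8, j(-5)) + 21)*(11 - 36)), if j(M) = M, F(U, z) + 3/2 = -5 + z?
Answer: -131875/2 ≈ -65938.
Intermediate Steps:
F(U, z) = -13/2 + z (F(U, z) = -3/2 + (-5 + z) = -13/2 + z)
Y(l, K) = -½ + l (Y(l, K) = (-13/2 + l) + 6 = -½ + l)
(117 + 94)*((Y(-8, j(-5)) + 21)*(11 - 36)) = (117 + 94)*(((-½ - 8) + 21)*(11 - 36)) = 211*((-17/2 + 21)*(-25)) = 211*((25/2)*(-25)) = 211*(-625/2) = -131875/2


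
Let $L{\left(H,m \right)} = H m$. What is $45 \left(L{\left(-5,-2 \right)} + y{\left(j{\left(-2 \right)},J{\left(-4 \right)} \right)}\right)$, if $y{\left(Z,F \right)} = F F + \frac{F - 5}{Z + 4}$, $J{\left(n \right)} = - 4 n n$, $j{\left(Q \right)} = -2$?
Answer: $\frac{366435}{2} \approx 1.8322 \cdot 10^{5}$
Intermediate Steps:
$J{\left(n \right)} = - 4 n^{2}$
$y{\left(Z,F \right)} = F^{2} + \frac{-5 + F}{4 + Z}$
$45 \left(L{\left(-5,-2 \right)} + y{\left(j{\left(-2 \right)},J{\left(-4 \right)} \right)}\right) = 45 \left(\left(-5\right) \left(-2\right) + \frac{-5 - 4 \left(-4\right)^{2} + 4 \left(- 4 \left(-4\right)^{2}\right)^{2} - 2 \left(- 4 \left(-4\right)^{2}\right)^{2}}{4 - 2}\right) = 45 \left(10 + \frac{-5 - 64 + 4 \left(\left(-4\right) 16\right)^{2} - 2 \left(\left(-4\right) 16\right)^{2}}{2}\right) = 45 \left(10 + \frac{-5 - 64 + 4 \left(-64\right)^{2} - 2 \left(-64\right)^{2}}{2}\right) = 45 \left(10 + \frac{-5 - 64 + 4 \cdot 4096 - 8192}{2}\right) = 45 \left(10 + \frac{-5 - 64 + 16384 - 8192}{2}\right) = 45 \left(10 + \frac{1}{2} \cdot 8123\right) = 45 \left(10 + \frac{8123}{2}\right) = 45 \cdot \frac{8143}{2} = \frac{366435}{2}$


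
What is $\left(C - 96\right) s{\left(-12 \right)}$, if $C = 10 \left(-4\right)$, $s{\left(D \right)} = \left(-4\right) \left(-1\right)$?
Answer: $-544$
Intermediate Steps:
$s{\left(D \right)} = 4$
$C = -40$
$\left(C - 96\right) s{\left(-12 \right)} = \left(-40 - 96\right) 4 = \left(-136\right) 4 = -544$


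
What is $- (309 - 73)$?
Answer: $-236$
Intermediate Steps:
$- (309 - 73) = \left(-1\right) 236 = -236$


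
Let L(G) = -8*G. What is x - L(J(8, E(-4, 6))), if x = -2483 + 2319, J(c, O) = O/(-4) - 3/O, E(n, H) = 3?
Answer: -178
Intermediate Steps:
J(c, O) = -3/O - O/4 (J(c, O) = O*(-¼) - 3/O = -O/4 - 3/O = -3/O - O/4)
x = -164
x - L(J(8, E(-4, 6))) = -164 - (-8)*(-3/3 - ¼*3) = -164 - (-8)*(-3*⅓ - ¾) = -164 - (-8)*(-1 - ¾) = -164 - (-8)*(-7)/4 = -164 - 1*14 = -164 - 14 = -178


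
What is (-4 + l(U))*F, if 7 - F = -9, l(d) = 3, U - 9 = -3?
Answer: -16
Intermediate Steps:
U = 6 (U = 9 - 3 = 6)
F = 16 (F = 7 - 1*(-9) = 7 + 9 = 16)
(-4 + l(U))*F = (-4 + 3)*16 = -1*16 = -16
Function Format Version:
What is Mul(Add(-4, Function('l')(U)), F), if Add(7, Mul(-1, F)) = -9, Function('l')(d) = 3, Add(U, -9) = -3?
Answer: -16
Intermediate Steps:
U = 6 (U = Add(9, -3) = 6)
F = 16 (F = Add(7, Mul(-1, -9)) = Add(7, 9) = 16)
Mul(Add(-4, Function('l')(U)), F) = Mul(Add(-4, 3), 16) = Mul(-1, 16) = -16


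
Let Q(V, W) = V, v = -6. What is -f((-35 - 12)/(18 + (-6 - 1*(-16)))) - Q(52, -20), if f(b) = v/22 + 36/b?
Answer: -15655/517 ≈ -30.280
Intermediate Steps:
f(b) = -3/11 + 36/b (f(b) = -6/22 + 36/b = -6*1/22 + 36/b = -3/11 + 36/b)
-f((-35 - 12)/(18 + (-6 - 1*(-16)))) - Q(52, -20) = -(-3/11 + 36/(((-35 - 12)/(18 + (-6 - 1*(-16)))))) - 1*52 = -(-3/11 + 36/((-47/(18 + (-6 + 16))))) - 52 = -(-3/11 + 36/((-47/(18 + 10)))) - 52 = -(-3/11 + 36/((-47/28))) - 52 = -(-3/11 + 36/((-47*1/28))) - 52 = -(-3/11 + 36/(-47/28)) - 52 = -(-3/11 + 36*(-28/47)) - 52 = -(-3/11 - 1008/47) - 52 = -1*(-11229/517) - 52 = 11229/517 - 52 = -15655/517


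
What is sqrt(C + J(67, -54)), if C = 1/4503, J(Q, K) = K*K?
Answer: sqrt(59127762747)/4503 ≈ 54.000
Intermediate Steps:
J(Q, K) = K**2
C = 1/4503 ≈ 0.00022207
sqrt(C + J(67, -54)) = sqrt(1/4503 + (-54)**2) = sqrt(1/4503 + 2916) = sqrt(13130749/4503) = sqrt(59127762747)/4503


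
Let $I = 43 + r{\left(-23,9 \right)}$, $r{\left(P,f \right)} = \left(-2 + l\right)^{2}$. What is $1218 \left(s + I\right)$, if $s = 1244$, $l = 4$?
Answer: $1572438$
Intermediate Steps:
$r{\left(P,f \right)} = 4$ ($r{\left(P,f \right)} = \left(-2 + 4\right)^{2} = 2^{2} = 4$)
$I = 47$ ($I = 43 + 4 = 47$)
$1218 \left(s + I\right) = 1218 \left(1244 + 47\right) = 1218 \cdot 1291 = 1572438$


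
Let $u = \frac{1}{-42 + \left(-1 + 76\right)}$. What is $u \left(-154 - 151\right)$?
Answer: $- \frac{305}{33} \approx -9.2424$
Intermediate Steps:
$u = \frac{1}{33}$ ($u = \frac{1}{-42 + 75} = \frac{1}{33} \approx 0.030303$)
$u \left(-154 - 151\right) = \frac{-154 - 151}{33} = \frac{1}{33} \left(-305\right) = - \frac{305}{33}$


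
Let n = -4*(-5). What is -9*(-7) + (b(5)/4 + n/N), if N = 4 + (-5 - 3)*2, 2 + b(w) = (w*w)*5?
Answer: 1105/12 ≈ 92.083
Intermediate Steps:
n = 20
b(w) = -2 + 5*w² (b(w) = -2 + (w*w)*5 = -2 + w²*5 = -2 + 5*w²)
N = -12 (N = 4 - 8*2 = 4 - 16 = -12)
-9*(-7) + (b(5)/4 + n/N) = -9*(-7) + ((-2 + 5*5²)/4 + 20/(-12)) = 63 + ((-2 + 5*25)*(¼) + 20*(-1/12)) = 63 + ((-2 + 125)*(¼) - 5/3) = 63 + (123*(¼) - 5/3) = 63 + (123/4 - 5/3) = 63 + 349/12 = 1105/12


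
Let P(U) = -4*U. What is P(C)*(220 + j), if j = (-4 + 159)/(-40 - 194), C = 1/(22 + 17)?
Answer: -102650/4563 ≈ -22.496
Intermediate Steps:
C = 1/39 ≈ 0.025641
j = -155/234 (j = 155/(-234) = 155*(-1/234) = -155/234 ≈ -0.66239)
P(C)*(220 + j) = (-4*1/39)*(220 - 155/234) = -4/39*51325/234 = -102650/4563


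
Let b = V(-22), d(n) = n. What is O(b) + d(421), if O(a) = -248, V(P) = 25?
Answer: 173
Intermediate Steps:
b = 25
O(b) + d(421) = -248 + 421 = 173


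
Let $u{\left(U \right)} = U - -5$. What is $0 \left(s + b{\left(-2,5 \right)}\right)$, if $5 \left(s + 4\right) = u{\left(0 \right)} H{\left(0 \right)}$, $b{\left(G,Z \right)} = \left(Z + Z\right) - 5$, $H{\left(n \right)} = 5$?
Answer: $0$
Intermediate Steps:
$u{\left(U \right)} = 5 + U$ ($u{\left(U \right)} = U + 5 = 5 + U$)
$b{\left(G,Z \right)} = -5 + 2 Z$ ($b{\left(G,Z \right)} = 2 Z - 5 = -5 + 2 Z$)
$s = 1$ ($s = -4 + \frac{\left(5 + 0\right) 5}{5} = -4 + \frac{5 \cdot 5}{5} = -4 + \frac{1}{5} \cdot 25 = -4 + 5 = 1$)
$0 \left(s + b{\left(-2,5 \right)}\right) = 0 \left(1 + \left(-5 + 2 \cdot 5\right)\right) = 0 \left(1 + \left(-5 + 10\right)\right) = 0 \left(1 + 5\right) = 0 \cdot 6 = 0$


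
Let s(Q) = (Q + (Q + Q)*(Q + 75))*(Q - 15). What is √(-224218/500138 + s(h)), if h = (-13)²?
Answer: √795858729189899833/250069 ≈ 3567.5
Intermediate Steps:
h = 169
s(Q) = (-15 + Q)*(Q + 2*Q*(75 + Q)) (s(Q) = (Q + (2*Q)*(75 + Q))*(-15 + Q) = (Q + 2*Q*(75 + Q))*(-15 + Q) = (-15 + Q)*(Q + 2*Q*(75 + Q)))
√(-224218/500138 + s(h)) = √(-224218/500138 + 169*(-2265 + 2*169² + 121*169)) = √(-224218*1/500138 + 169*(-2265 + 2*28561 + 20449)) = √(-112109/250069 + 169*(-2265 + 57122 + 20449)) = √(-112109/250069 + 169*75306) = √(-112109/250069 + 12726714) = √(3182556531157/250069) = √795858729189899833/250069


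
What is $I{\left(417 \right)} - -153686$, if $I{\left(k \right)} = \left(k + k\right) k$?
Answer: $501464$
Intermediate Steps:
$I{\left(k \right)} = 2 k^{2}$ ($I{\left(k \right)} = 2 k k = 2 k^{2}$)
$I{\left(417 \right)} - -153686 = 2 \cdot 417^{2} - -153686 = 2 \cdot 173889 + 153686 = 347778 + 153686 = 501464$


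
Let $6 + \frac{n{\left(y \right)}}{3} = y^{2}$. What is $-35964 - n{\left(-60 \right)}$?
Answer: $-46746$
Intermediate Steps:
$n{\left(y \right)} = -18 + 3 y^{2}$
$-35964 - n{\left(-60 \right)} = -35964 - \left(-18 + 3 \left(-60\right)^{2}\right) = -35964 - \left(-18 + 3 \cdot 3600\right) = -35964 - \left(-18 + 10800\right) = -35964 - 10782 = -46746$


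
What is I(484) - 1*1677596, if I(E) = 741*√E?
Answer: -1661294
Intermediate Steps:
I(484) - 1*1677596 = 741*√484 - 1*1677596 = 741*22 - 1677596 = 16302 - 1677596 = -1661294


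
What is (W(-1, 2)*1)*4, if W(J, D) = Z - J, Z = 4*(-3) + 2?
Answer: -36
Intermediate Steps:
Z = -10 (Z = -12 + 2 = -10)
W(J, D) = -10 - J
(W(-1, 2)*1)*4 = ((-10 - 1*(-1))*1)*4 = ((-10 + 1)*1)*4 = -9*1*4 = -9*4 = -36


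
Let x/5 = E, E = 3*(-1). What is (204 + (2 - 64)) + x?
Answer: 127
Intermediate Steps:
E = -3
x = -15 (x = 5*(-3) = -15)
(204 + (2 - 64)) + x = (204 + (2 - 64)) - 15 = (204 - 62) - 15 = 142 - 15 = 127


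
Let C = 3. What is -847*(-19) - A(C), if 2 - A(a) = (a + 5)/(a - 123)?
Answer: 241364/15 ≈ 16091.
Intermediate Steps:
A(a) = 2 - (5 + a)/(-123 + a) (A(a) = 2 - (a + 5)/(a - 123) = 2 - (5 + a)/(-123 + a))
-847*(-19) - A(C) = -847*(-19) - (-251 + 3)/(-123 + 3) = 16093 - (-248)/(-120) = 16093 - (-1)*(-248)/120 = 16093 - 1*31/15 = 16093 - 31/15 = 241364/15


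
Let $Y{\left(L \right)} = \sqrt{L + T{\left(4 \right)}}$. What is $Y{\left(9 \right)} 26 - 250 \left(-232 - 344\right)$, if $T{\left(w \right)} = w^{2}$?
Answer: $144130$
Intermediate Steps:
$Y{\left(L \right)} = \sqrt{16 + L}$ ($Y{\left(L \right)} = \sqrt{L + 4^{2}} = \sqrt{L + 16} = \sqrt{16 + L}$)
$Y{\left(9 \right)} 26 - 250 \left(-232 - 344\right) = \sqrt{16 + 9} \cdot 26 - 250 \left(-232 - 344\right) = \sqrt{25} \cdot 26 - 250 \left(-576\right) = 5 \cdot 26 - -144000 = 130 + 144000 = 144130$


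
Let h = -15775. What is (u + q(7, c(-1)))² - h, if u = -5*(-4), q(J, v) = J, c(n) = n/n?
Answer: 16504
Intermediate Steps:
c(n) = 1
u = 20
(u + q(7, c(-1)))² - h = (20 + 7)² - 1*(-15775) = 27² + 15775 = 729 + 15775 = 16504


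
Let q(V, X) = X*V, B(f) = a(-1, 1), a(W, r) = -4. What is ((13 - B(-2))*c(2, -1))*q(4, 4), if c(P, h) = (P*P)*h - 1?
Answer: -1360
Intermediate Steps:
B(f) = -4
q(V, X) = V*X
c(P, h) = -1 + h*P**2 (c(P, h) = P**2*h - 1 = h*P**2 - 1 = -1 + h*P**2)
((13 - B(-2))*c(2, -1))*q(4, 4) = ((13 - 1*(-4))*(-1 - 1*2**2))*(4*4) = ((13 + 4)*(-1 - 1*4))*16 = (17*(-1 - 4))*16 = (17*(-5))*16 = -85*16 = -1360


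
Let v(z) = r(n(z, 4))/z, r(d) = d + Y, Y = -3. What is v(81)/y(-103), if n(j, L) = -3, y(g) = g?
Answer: 2/2781 ≈ 0.00071917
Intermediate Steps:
r(d) = -3 + d (r(d) = d - 3 = -3 + d)
v(z) = -6/z (v(z) = (-3 - 3)/z = -6/z)
v(81)/y(-103) = -6/81/(-103) = -6*1/81*(-1/103) = -2/27*(-1/103) = 2/2781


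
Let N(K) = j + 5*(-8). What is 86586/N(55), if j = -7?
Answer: -86586/47 ≈ -1842.3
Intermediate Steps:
N(K) = -47 (N(K) = -7 + 5*(-8) = -7 - 40 = -47)
86586/N(55) = 86586/(-47) = 86586*(-1/47) = -86586/47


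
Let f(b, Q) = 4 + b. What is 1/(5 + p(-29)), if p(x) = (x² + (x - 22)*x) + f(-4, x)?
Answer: 1/2325 ≈ 0.00043011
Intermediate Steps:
p(x) = x² + x*(-22 + x) (p(x) = (x² + (x - 22)*x) + (4 - 4) = (x² + (-22 + x)*x) + 0 = (x² + x*(-22 + x)) + 0 = x² + x*(-22 + x))
1/(5 + p(-29)) = 1/(5 + 2*(-29)*(-11 - 29)) = 1/(5 + 2*(-29)*(-40)) = 1/(5 + 2320) = 1/2325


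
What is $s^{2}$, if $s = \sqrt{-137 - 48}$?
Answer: $-185$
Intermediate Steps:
$s = i \sqrt{185}$ ($s = \sqrt{-137 - 48} = \sqrt{-185} = i \sqrt{185} \approx 13.601 i$)
$s^{2} = \left(i \sqrt{185}\right)^{2} = -185$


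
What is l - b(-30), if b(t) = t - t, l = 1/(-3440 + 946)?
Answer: -1/2494 ≈ -0.00040096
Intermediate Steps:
l = -1/2494 (l = 1/(-2494) = -1/2494 ≈ -0.00040096)
b(t) = 0
l - b(-30) = -1/2494 - 1*0 = -1/2494 + 0 = -1/2494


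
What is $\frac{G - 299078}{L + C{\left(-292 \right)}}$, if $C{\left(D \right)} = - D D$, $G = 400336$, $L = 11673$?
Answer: $- \frac{101258}{73591} \approx -1.376$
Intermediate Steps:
$C{\left(D \right)} = - D^{2}$
$\frac{G - 299078}{L + C{\left(-292 \right)}} = \frac{400336 - 299078}{11673 - \left(-292\right)^{2}} = \frac{101258}{11673 - 85264} = \frac{101258}{-73591} = 101258 \left(- \frac{1}{73591}\right) = - \frac{101258}{73591}$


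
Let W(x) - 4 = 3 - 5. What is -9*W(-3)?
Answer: -18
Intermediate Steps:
W(x) = 2 (W(x) = 4 + (3 - 5) = 4 - 2 = 2)
-9*W(-3) = -9*2 = -18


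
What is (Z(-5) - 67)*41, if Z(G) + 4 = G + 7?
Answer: -2829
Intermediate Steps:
Z(G) = 3 + G (Z(G) = -4 + (G + 7) = -4 + (7 + G) = 3 + G)
(Z(-5) - 67)*41 = ((3 - 5) - 67)*41 = (-2 - 67)*41 = -69*41 = -2829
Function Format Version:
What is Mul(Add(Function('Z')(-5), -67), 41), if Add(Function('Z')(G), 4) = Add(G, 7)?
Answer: -2829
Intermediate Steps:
Function('Z')(G) = Add(3, G) (Function('Z')(G) = Add(-4, Add(G, 7)) = Add(-4, Add(7, G)) = Add(3, G))
Mul(Add(Function('Z')(-5), -67), 41) = Mul(Add(Add(3, -5), -67), 41) = Mul(Add(-2, -67), 41) = Mul(-69, 41) = -2829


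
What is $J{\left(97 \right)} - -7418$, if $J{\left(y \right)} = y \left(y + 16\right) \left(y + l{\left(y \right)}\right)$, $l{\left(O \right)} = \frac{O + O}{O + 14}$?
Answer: $\frac{120966919}{111} \approx 1.0898 \cdot 10^{6}$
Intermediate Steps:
$l{\left(O \right)} = \frac{2 O}{14 + O}$
$J{\left(y \right)} = y \left(16 + y\right) \left(y + \frac{2 y}{14 + y}\right)$ ($J{\left(y \right)} = y \left(y + 16\right) \left(y + \frac{2 y}{14 + y}\right) = y \left(16 + y\right) \left(y + \frac{2 y}{14 + y}\right)$)
$J{\left(97 \right)} - -7418 = \frac{97^{2} \left(256 + 97^{2} + 32 \cdot 97\right)}{14 + 97} - -7418 = \frac{9409 \left(256 + 9409 + 3104\right)}{111} + 7418 = 9409 \cdot \frac{1}{111} \cdot 12769 + 7418 = \frac{120143521}{111} + 7418 = \frac{120966919}{111}$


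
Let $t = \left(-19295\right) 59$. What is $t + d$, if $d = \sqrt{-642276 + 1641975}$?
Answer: $-1138405 + \sqrt{999699} \approx -1.1374 \cdot 10^{6}$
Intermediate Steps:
$d = \sqrt{999699} \approx 999.85$
$t = -1138405$
$t + d = -1138405 + \sqrt{999699}$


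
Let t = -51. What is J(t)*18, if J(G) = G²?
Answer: 46818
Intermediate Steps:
J(t)*18 = (-51)²*18 = 2601*18 = 46818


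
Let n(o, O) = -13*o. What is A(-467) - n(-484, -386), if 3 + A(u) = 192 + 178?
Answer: -5925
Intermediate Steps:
A(u) = 367 (A(u) = -3 + (192 + 178) = -3 + 370 = 367)
A(-467) - n(-484, -386) = 367 - (-13)*(-484) = 367 - 1*6292 = 367 - 6292 = -5925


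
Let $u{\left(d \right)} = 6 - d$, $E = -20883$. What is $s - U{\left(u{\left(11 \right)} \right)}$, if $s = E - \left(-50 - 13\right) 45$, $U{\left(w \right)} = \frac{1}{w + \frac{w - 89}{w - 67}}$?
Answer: $- \frac{2400348}{133} \approx -18048.0$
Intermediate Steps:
$U{\left(w \right)} = \frac{1}{w + \frac{-89 + w}{-67 + w}}$
$s = -18048$ ($s = -20883 - \left(-50 - 13\right) 45 = -20883 - \left(-63\right) 45 = -20883 - -2835 = -20883 + 2835 = -18048$)
$s - U{\left(u{\left(11 \right)} \right)} = -18048 - \frac{67 - \left(6 - 11\right)}{89 - \left(6 - 11\right)^{2} + 66 \left(6 - 11\right)} = -18048 - \frac{67 - -5}{89 - \left(-5\right)^{2} + 66 \left(-5\right)} = -18048 - \frac{67 + 5}{89 - 25 - 330} = -18048 - \frac{1}{89 - 25 - 330} \cdot 72 = -18048 - \frac{1}{-266} \cdot 72 = -18048 - \left(- \frac{1}{266}\right) 72 = -18048 - - \frac{36}{133} = -18048 + \frac{36}{133} = - \frac{2400348}{133}$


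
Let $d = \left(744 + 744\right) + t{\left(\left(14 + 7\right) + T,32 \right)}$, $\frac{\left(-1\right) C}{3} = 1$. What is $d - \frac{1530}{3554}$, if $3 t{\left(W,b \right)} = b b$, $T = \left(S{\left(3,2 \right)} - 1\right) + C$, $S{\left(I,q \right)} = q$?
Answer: $\frac{9749881}{5331} \approx 1828.9$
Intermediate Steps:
$C = -3$ ($C = \left(-3\right) 1 = -3$)
$T = -2$ ($T = \left(2 - 1\right) - 3 = 1 - 3 = -2$)
$t{\left(W,b \right)} = \frac{b^{2}}{3}$ ($t{\left(W,b \right)} = \frac{b b}{3} = \frac{b^{2}}{3}$)
$d = \frac{5488}{3}$ ($d = \left(744 + 744\right) + \frac{32^{2}}{3} = 1488 + \frac{1}{3} \cdot 1024 = 1488 + \frac{1024}{3} = \frac{5488}{3} \approx 1829.3$)
$d - \frac{1530}{3554} = \frac{5488}{3} - \frac{1530}{3554} = \frac{5488}{3} - 1530 \cdot \frac{1}{3554} = \frac{5488}{3} - \frac{765}{1777} = \frac{9749881}{5331}$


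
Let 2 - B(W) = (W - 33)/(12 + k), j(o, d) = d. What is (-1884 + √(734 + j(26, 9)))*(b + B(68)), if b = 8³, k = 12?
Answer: -1931257/2 + 12301*√743/24 ≈ -9.5166e+5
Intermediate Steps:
B(W) = 27/8 - W/24 (B(W) = 2 - (W - 33)/(12 + 12) = 2 - (-33 + W)/24 = 2 - (-11/8 + W/24) = 2 + (11/8 - W/24) = 27/8 - W/24)
b = 512
(-1884 + √(734 + j(26, 9)))*(b + B(68)) = (-1884 + √(734 + 9))*(512 + (27/8 - 1/24*68)) = (-1884 + √743)*(512 + (27/8 - 17/6)) = (-1884 + √743)*(512 + 13/24) = (-1884 + √743)*(12301/24) = -1931257/2 + 12301*√743/24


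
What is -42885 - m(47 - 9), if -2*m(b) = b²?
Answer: -42163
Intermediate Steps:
m(b) = -b²/2
-42885 - m(47 - 9) = -42885 - (-1)*(47 - 9)²/2 = -42885 - (-1)*38²/2 = -42885 - (-1)*1444/2 = -42885 - 1*(-722) = -42885 + 722 = -42163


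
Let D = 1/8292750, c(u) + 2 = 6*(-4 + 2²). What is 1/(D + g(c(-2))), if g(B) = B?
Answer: -8292750/16585499 ≈ -0.50000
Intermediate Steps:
c(u) = -2 (c(u) = -2 + 6*(-4 + 2²) = -2 + 6*(-4 + 4) = -2 + 6*0 = -2 + 0 = -2)
D = 1/8292750 ≈ 1.2059e-7
1/(D + g(c(-2))) = 1/(1/8292750 - 2) = 1/(-16585499/8292750) = -8292750/16585499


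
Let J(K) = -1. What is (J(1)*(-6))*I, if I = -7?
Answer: -42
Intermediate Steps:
(J(1)*(-6))*I = -1*(-6)*(-7) = 6*(-7) = -42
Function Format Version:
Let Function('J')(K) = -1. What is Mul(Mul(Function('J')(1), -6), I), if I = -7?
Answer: -42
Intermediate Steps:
Mul(Mul(Function('J')(1), -6), I) = Mul(Mul(-1, -6), -7) = Mul(6, -7) = -42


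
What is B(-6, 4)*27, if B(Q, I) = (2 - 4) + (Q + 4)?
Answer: -108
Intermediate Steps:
B(Q, I) = 2 + Q (B(Q, I) = -2 + (4 + Q) = 2 + Q)
B(-6, 4)*27 = (2 - 6)*27 = -4*27 = -108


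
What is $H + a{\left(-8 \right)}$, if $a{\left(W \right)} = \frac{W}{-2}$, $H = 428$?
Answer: $432$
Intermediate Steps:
$a{\left(W \right)} = - \frac{W}{2}$ ($a{\left(W \right)} = W \left(- \frac{1}{2}\right) = - \frac{W}{2}$)
$H + a{\left(-8 \right)} = 428 - -4 = 428 + 4 = 432$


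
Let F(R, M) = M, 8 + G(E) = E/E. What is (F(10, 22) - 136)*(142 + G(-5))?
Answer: -15390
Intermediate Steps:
G(E) = -7 (G(E) = -8 + E/E = -8 + 1 = -7)
(F(10, 22) - 136)*(142 + G(-5)) = (22 - 136)*(142 - 7) = -114*135 = -15390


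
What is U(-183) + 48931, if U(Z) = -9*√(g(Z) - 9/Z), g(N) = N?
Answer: 48931 - 54*I*√18910/61 ≈ 48931.0 - 121.73*I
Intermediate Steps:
U(Z) = -9*√(Z - 9/Z)
U(-183) + 48931 = -9*√(-183 - 9/(-183)) + 48931 = -9*√(-183 - 9*(-1/183)) + 48931 = -9*√(-183 + 3/61) + 48931 = -54*I*√18910/61 + 48931 = 48931 - 54*I*√18910/61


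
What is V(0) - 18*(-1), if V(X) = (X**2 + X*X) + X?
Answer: 18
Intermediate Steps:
V(X) = X + 2*X**2 (V(X) = (X**2 + X**2) + X = 2*X**2 + X = X + 2*X**2)
V(0) - 18*(-1) = 0*(1 + 2*0) - 18*(-1) = 0*(1 + 0) - 3*(-6) = 0*1 + 18 = 0 + 18 = 18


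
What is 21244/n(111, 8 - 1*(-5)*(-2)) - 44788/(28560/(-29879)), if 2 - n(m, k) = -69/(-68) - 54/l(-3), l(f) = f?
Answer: 376765936711/8260980 ≈ 45608.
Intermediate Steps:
n(m, k) = -1157/68 (n(m, k) = 2 - (-69/(-68) - 54/(-3)) = 2 - (-69*(-1/68) - 54*(-1/3)) = 2 - (69/68 + 18) = 2 - 1*1293/68 = 2 - 1293/68 = -1157/68)
21244/n(111, 8 - 1*(-5)*(-2)) - 44788/(28560/(-29879)) = 21244/(-1157/68) - 44788/(28560/(-29879)) = 21244*(-68/1157) - 44788/(28560*(-1/29879)) = -1444592/1157 - 44788/(-28560/29879) = -1444592/1157 - 44788*(-29879/28560) = -1444592/1157 + 334555163/7140 = 376765936711/8260980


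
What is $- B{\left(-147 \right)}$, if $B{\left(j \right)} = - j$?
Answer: $-147$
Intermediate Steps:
$- B{\left(-147 \right)} = - \left(-1\right) \left(-147\right) = \left(-1\right) 147 = -147$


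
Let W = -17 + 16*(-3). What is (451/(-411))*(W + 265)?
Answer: -90200/411 ≈ -219.46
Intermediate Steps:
W = -65 (W = -17 - 48 = -65)
(451/(-411))*(W + 265) = (451/(-411))*(-65 + 265) = (451*(-1/411))*200 = -451/411*200 = -90200/411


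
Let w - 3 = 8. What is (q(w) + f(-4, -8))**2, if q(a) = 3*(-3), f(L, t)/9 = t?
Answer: 6561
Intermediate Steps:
f(L, t) = 9*t
w = 11 (w = 3 + 8 = 11)
q(a) = -9
(q(w) + f(-4, -8))**2 = (-9 + 9*(-8))**2 = (-9 - 72)**2 = (-81)**2 = 6561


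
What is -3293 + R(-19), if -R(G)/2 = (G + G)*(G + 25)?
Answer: -2837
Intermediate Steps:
R(G) = -4*G*(25 + G) (R(G) = -2*(G + G)*(G + 25) = -2*2*G*(25 + G) = -4*G*(25 + G))
-3293 + R(-19) = -3293 - 4*(-19)*(25 - 19) = -3293 - 4*(-19)*6 = -3293 + 456 = -2837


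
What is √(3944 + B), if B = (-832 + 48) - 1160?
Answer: 20*√5 ≈ 44.721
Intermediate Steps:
B = -1944 (B = -784 - 1160 = -1944)
√(3944 + B) = √(3944 - 1944) = √2000 = 20*√5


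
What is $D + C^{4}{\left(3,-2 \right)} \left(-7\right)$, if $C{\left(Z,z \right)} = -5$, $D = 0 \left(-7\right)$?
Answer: $-4375$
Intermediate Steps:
$D = 0$
$D + C^{4}{\left(3,-2 \right)} \left(-7\right) = 0 + \left(-5\right)^{4} \left(-7\right) = 0 + 625 \left(-7\right) = 0 - 4375 = -4375$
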